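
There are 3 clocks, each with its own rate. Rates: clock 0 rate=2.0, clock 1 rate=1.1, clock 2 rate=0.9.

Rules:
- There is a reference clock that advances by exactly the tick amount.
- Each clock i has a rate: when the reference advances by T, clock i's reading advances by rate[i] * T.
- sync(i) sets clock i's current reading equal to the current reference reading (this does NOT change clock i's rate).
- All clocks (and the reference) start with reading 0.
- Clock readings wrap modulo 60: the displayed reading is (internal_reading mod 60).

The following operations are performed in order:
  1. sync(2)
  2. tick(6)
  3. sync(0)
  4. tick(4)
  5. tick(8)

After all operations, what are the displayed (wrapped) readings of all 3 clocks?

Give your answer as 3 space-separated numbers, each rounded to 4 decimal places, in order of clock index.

After op 1 sync(2): ref=0.0000 raw=[0.0000 0.0000 0.0000]
After op 2 tick(6): ref=6.0000 raw=[12.0000 6.6000 5.4000]
After op 3 sync(0): ref=6.0000 raw=[6.0000 6.6000 5.4000]
After op 4 tick(4): ref=10.0000 raw=[14.0000 11.0000 9.0000]
After op 5 tick(8): ref=18.0000 raw=[30.0000 19.8000 16.2000]
Wrap final raw readings (mod 60): 30.0000 mod 60 = 30.0000; 19.8000 mod 60 = 19.8000; 16.2000 mod 60 = 16.2000

Answer: 30.0000 19.8000 16.2000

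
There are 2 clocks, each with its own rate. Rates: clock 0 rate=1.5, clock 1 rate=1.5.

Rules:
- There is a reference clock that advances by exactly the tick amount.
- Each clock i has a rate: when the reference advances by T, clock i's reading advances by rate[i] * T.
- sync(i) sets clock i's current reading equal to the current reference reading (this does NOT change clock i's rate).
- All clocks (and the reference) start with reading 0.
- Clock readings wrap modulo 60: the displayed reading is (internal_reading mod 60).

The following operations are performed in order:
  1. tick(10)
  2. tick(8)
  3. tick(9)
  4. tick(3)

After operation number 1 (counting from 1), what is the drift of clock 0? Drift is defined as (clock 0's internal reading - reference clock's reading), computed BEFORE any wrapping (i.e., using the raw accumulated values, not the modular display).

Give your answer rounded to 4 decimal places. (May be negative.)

After op 1 tick(10): ref=10.0000 raw=[15.0000 15.0000]
Drift of clock 0 after op 1: 15.0000 - 10.0000 = 5.0000

Answer: 5.0000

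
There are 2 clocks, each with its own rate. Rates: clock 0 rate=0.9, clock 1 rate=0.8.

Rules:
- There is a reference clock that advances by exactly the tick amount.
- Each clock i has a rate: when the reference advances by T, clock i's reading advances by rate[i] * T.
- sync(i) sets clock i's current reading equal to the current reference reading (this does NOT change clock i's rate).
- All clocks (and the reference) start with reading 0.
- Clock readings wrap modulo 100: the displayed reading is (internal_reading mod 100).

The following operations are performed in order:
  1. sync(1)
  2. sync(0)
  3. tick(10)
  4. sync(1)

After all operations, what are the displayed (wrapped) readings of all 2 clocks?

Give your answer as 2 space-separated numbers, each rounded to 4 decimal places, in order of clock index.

After op 1 sync(1): ref=0.0000 raw=[0.0000 0.0000]
After op 2 sync(0): ref=0.0000 raw=[0.0000 0.0000]
After op 3 tick(10): ref=10.0000 raw=[9.0000 8.0000]
After op 4 sync(1): ref=10.0000 raw=[9.0000 10.0000]
Wrap final raw readings (mod 100): 9.0000 mod 100 = 9.0000; 10.0000 mod 100 = 10.0000

Answer: 9.0000 10.0000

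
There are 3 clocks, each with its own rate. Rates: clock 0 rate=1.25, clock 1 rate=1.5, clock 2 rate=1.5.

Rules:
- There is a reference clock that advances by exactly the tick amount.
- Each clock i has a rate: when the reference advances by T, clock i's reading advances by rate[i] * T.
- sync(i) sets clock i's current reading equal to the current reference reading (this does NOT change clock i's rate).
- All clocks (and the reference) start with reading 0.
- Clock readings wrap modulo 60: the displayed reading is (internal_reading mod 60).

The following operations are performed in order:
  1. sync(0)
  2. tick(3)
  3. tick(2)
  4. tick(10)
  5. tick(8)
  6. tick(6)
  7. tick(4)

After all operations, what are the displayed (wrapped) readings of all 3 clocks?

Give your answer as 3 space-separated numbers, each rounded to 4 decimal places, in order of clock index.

After op 1 sync(0): ref=0.0000 raw=[0.0000 0.0000 0.0000]
After op 2 tick(3): ref=3.0000 raw=[3.7500 4.5000 4.5000]
After op 3 tick(2): ref=5.0000 raw=[6.2500 7.5000 7.5000]
After op 4 tick(10): ref=15.0000 raw=[18.7500 22.5000 22.5000]
After op 5 tick(8): ref=23.0000 raw=[28.7500 34.5000 34.5000]
After op 6 tick(6): ref=29.0000 raw=[36.2500 43.5000 43.5000]
After op 7 tick(4): ref=33.0000 raw=[41.2500 49.5000 49.5000]
Wrap final raw readings (mod 60): 41.2500 mod 60 = 41.2500; 49.5000 mod 60 = 49.5000; 49.5000 mod 60 = 49.5000

Answer: 41.2500 49.5000 49.5000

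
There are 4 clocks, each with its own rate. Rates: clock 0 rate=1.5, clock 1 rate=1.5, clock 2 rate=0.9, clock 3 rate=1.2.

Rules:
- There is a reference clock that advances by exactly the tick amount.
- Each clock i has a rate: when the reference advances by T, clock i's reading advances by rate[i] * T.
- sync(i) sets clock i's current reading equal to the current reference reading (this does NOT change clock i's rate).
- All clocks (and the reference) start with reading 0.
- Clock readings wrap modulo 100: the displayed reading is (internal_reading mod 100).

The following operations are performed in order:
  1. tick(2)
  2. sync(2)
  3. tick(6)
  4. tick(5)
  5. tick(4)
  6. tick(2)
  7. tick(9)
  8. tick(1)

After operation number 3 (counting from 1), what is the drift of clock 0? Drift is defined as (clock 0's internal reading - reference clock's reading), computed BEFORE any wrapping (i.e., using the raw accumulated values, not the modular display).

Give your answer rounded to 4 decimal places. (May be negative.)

After op 1 tick(2): ref=2.0000 raw=[3.0000 3.0000 1.8000 2.4000]
After op 2 sync(2): ref=2.0000 raw=[3.0000 3.0000 2.0000 2.4000]
After op 3 tick(6): ref=8.0000 raw=[12.0000 12.0000 7.4000 9.6000]
Drift of clock 0 after op 3: 12.0000 - 8.0000 = 4.0000

Answer: 4.0000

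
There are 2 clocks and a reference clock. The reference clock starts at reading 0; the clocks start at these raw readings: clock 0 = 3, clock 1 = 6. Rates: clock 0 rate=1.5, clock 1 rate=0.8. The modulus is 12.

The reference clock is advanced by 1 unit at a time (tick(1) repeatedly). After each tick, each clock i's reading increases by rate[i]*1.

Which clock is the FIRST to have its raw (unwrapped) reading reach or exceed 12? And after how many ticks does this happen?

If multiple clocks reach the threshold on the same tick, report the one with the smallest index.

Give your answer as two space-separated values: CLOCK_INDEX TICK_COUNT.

Answer: 0 6

Derivation:
clock 0: start=3, rate=1.5, needs 12-3 = 9; ticks = ceil(9/1.5) = ceil(6.0000) = 6; reading at tick 6 = 3 + 1.5*6 = 12.0000
clock 1: start=6, rate=0.8, needs 12-6 = 6; ticks = ceil(6/0.8) = ceil(7.5000) = 8; reading at tick 8 = 6 + 0.8*8 = 12.4000
Minimum tick count = 6; winners = [0]; smallest index = 0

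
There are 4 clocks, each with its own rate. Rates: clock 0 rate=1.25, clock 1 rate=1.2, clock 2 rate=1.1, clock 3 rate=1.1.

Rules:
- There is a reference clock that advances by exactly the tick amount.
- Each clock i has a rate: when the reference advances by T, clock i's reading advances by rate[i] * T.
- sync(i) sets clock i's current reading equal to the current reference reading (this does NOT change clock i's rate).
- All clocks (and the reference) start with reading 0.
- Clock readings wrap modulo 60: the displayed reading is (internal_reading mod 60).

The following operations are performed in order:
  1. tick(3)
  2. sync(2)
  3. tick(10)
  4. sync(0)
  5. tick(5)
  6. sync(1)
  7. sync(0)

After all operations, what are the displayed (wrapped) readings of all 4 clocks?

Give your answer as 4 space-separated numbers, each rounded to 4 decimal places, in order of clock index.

Answer: 18.0000 18.0000 19.5000 19.8000

Derivation:
After op 1 tick(3): ref=3.0000 raw=[3.7500 3.6000 3.3000 3.3000]
After op 2 sync(2): ref=3.0000 raw=[3.7500 3.6000 3.0000 3.3000]
After op 3 tick(10): ref=13.0000 raw=[16.2500 15.6000 14.0000 14.3000]
After op 4 sync(0): ref=13.0000 raw=[13.0000 15.6000 14.0000 14.3000]
After op 5 tick(5): ref=18.0000 raw=[19.2500 21.6000 19.5000 19.8000]
After op 6 sync(1): ref=18.0000 raw=[19.2500 18.0000 19.5000 19.8000]
After op 7 sync(0): ref=18.0000 raw=[18.0000 18.0000 19.5000 19.8000]
Wrap final raw readings (mod 60): 18.0000 mod 60 = 18.0000; 18.0000 mod 60 = 18.0000; 19.5000 mod 60 = 19.5000; 19.8000 mod 60 = 19.8000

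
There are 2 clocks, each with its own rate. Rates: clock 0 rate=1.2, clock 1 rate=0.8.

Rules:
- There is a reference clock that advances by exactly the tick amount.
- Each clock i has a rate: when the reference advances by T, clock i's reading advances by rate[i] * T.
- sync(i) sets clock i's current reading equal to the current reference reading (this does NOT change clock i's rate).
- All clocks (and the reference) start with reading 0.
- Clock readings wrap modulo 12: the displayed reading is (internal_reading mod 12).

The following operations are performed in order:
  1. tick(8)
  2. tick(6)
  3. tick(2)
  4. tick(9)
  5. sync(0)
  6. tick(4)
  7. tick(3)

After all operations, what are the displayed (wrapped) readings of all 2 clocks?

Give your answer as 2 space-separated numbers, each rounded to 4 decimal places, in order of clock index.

Answer: 9.4000 1.6000

Derivation:
After op 1 tick(8): ref=8.0000 raw=[9.6000 6.4000]
After op 2 tick(6): ref=14.0000 raw=[16.8000 11.2000]
After op 3 tick(2): ref=16.0000 raw=[19.2000 12.8000]
After op 4 tick(9): ref=25.0000 raw=[30.0000 20.0000]
After op 5 sync(0): ref=25.0000 raw=[25.0000 20.0000]
After op 6 tick(4): ref=29.0000 raw=[29.8000 23.2000]
After op 7 tick(3): ref=32.0000 raw=[33.4000 25.6000]
Wrap final raw readings (mod 12): 33.4000 mod 12 = 9.4000; 25.6000 mod 12 = 1.6000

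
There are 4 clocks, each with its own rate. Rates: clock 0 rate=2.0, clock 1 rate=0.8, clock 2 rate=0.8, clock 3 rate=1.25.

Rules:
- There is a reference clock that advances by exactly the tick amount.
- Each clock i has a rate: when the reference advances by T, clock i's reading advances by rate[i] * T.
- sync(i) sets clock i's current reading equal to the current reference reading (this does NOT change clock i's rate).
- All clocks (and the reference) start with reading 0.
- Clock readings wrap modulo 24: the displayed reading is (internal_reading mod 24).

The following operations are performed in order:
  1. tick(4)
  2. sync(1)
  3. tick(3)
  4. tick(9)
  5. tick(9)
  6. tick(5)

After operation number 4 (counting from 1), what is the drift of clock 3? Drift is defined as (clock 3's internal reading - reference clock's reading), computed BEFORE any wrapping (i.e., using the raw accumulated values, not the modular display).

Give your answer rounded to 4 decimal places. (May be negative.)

Answer: 4.0000

Derivation:
After op 1 tick(4): ref=4.0000 raw=[8.0000 3.2000 3.2000 5.0000]
After op 2 sync(1): ref=4.0000 raw=[8.0000 4.0000 3.2000 5.0000]
After op 3 tick(3): ref=7.0000 raw=[14.0000 6.4000 5.6000 8.7500]
After op 4 tick(9): ref=16.0000 raw=[32.0000 13.6000 12.8000 20.0000]
Drift of clock 3 after op 4: 20.0000 - 16.0000 = 4.0000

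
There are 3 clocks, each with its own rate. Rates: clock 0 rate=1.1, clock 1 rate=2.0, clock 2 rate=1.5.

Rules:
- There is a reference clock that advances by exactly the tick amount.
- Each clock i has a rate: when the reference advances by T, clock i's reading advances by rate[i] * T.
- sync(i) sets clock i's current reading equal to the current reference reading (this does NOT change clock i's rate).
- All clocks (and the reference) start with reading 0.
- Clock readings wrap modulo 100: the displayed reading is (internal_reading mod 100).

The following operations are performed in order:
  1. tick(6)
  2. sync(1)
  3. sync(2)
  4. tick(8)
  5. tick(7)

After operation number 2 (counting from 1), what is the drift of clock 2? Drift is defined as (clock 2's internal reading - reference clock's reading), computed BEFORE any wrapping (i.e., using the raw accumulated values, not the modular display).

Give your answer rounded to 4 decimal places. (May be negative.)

After op 1 tick(6): ref=6.0000 raw=[6.6000 12.0000 9.0000]
After op 2 sync(1): ref=6.0000 raw=[6.6000 6.0000 9.0000]
Drift of clock 2 after op 2: 9.0000 - 6.0000 = 3.0000

Answer: 3.0000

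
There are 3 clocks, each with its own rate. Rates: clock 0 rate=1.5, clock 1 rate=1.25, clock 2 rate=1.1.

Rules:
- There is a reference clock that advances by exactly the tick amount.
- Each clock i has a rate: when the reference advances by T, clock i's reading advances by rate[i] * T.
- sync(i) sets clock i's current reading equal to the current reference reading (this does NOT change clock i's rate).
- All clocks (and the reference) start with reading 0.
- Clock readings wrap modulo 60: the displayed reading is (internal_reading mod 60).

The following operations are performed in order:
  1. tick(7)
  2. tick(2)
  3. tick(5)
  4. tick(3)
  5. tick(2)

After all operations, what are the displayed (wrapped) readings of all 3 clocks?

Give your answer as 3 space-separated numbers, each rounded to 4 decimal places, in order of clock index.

After op 1 tick(7): ref=7.0000 raw=[10.5000 8.7500 7.7000]
After op 2 tick(2): ref=9.0000 raw=[13.5000 11.2500 9.9000]
After op 3 tick(5): ref=14.0000 raw=[21.0000 17.5000 15.4000]
After op 4 tick(3): ref=17.0000 raw=[25.5000 21.2500 18.7000]
After op 5 tick(2): ref=19.0000 raw=[28.5000 23.7500 20.9000]
Wrap final raw readings (mod 60): 28.5000 mod 60 = 28.5000; 23.7500 mod 60 = 23.7500; 20.9000 mod 60 = 20.9000

Answer: 28.5000 23.7500 20.9000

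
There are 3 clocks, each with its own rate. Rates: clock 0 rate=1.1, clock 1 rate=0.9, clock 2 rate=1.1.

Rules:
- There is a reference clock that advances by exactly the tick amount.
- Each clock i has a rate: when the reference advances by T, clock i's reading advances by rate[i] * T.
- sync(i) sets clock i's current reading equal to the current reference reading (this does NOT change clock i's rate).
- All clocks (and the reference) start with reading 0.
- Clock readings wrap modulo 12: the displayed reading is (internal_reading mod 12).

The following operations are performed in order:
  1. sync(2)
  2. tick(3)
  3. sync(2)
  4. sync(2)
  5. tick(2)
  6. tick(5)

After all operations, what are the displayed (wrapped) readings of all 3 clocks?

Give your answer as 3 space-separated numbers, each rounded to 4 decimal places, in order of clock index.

After op 1 sync(2): ref=0.0000 raw=[0.0000 0.0000 0.0000]
After op 2 tick(3): ref=3.0000 raw=[3.3000 2.7000 3.3000]
After op 3 sync(2): ref=3.0000 raw=[3.3000 2.7000 3.0000]
After op 4 sync(2): ref=3.0000 raw=[3.3000 2.7000 3.0000]
After op 5 tick(2): ref=5.0000 raw=[5.5000 4.5000 5.2000]
After op 6 tick(5): ref=10.0000 raw=[11.0000 9.0000 10.7000]
Wrap final raw readings (mod 12): 11.0000 mod 12 = 11.0000; 9.0000 mod 12 = 9.0000; 10.7000 mod 12 = 10.7000

Answer: 11.0000 9.0000 10.7000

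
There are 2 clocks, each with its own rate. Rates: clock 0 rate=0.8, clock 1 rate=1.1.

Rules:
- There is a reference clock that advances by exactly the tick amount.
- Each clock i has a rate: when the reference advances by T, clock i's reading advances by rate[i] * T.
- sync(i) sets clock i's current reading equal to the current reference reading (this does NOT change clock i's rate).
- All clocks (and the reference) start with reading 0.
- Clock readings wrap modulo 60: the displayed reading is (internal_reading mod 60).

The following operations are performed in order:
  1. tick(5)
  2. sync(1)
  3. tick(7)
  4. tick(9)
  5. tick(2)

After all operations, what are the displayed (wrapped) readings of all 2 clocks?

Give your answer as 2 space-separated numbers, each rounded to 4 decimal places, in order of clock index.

Answer: 18.4000 24.8000

Derivation:
After op 1 tick(5): ref=5.0000 raw=[4.0000 5.5000]
After op 2 sync(1): ref=5.0000 raw=[4.0000 5.0000]
After op 3 tick(7): ref=12.0000 raw=[9.6000 12.7000]
After op 4 tick(9): ref=21.0000 raw=[16.8000 22.6000]
After op 5 tick(2): ref=23.0000 raw=[18.4000 24.8000]
Wrap final raw readings (mod 60): 18.4000 mod 60 = 18.4000; 24.8000 mod 60 = 24.8000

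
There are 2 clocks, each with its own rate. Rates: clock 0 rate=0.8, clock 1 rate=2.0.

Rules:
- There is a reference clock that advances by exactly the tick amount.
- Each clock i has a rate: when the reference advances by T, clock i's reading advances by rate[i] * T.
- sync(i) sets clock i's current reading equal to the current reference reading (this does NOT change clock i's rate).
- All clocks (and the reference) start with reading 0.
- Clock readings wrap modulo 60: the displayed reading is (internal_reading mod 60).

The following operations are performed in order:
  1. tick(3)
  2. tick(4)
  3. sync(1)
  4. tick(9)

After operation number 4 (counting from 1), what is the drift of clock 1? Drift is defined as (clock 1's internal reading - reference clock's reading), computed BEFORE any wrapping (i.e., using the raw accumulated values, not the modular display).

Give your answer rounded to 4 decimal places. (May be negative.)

After op 1 tick(3): ref=3.0000 raw=[2.4000 6.0000]
After op 2 tick(4): ref=7.0000 raw=[5.6000 14.0000]
After op 3 sync(1): ref=7.0000 raw=[5.6000 7.0000]
After op 4 tick(9): ref=16.0000 raw=[12.8000 25.0000]
Drift of clock 1 after op 4: 25.0000 - 16.0000 = 9.0000

Answer: 9.0000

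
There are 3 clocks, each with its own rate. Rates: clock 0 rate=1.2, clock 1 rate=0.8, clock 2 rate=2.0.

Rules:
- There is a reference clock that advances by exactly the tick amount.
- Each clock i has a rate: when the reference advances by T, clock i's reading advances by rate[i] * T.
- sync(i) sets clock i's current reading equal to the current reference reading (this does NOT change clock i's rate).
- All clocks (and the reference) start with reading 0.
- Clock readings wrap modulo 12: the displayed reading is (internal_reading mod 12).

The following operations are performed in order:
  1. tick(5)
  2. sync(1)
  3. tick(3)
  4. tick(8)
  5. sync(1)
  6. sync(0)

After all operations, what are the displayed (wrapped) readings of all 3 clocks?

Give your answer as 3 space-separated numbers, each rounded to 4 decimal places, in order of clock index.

After op 1 tick(5): ref=5.0000 raw=[6.0000 4.0000 10.0000]
After op 2 sync(1): ref=5.0000 raw=[6.0000 5.0000 10.0000]
After op 3 tick(3): ref=8.0000 raw=[9.6000 7.4000 16.0000]
After op 4 tick(8): ref=16.0000 raw=[19.2000 13.8000 32.0000]
After op 5 sync(1): ref=16.0000 raw=[19.2000 16.0000 32.0000]
After op 6 sync(0): ref=16.0000 raw=[16.0000 16.0000 32.0000]
Wrap final raw readings (mod 12): 16.0000 mod 12 = 4.0000; 16.0000 mod 12 = 4.0000; 32.0000 mod 12 = 8.0000

Answer: 4.0000 4.0000 8.0000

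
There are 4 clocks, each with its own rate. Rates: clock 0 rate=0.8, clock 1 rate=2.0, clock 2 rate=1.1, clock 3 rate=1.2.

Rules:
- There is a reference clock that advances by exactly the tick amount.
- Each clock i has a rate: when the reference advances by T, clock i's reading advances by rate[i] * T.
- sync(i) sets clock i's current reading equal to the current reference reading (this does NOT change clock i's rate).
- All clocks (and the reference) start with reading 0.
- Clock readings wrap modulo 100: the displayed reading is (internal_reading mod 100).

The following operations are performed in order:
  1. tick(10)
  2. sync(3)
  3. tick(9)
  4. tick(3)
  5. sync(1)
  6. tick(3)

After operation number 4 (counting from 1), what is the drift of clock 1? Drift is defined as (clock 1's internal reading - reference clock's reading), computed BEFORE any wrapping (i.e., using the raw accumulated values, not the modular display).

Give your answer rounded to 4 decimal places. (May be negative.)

After op 1 tick(10): ref=10.0000 raw=[8.0000 20.0000 11.0000 12.0000]
After op 2 sync(3): ref=10.0000 raw=[8.0000 20.0000 11.0000 10.0000]
After op 3 tick(9): ref=19.0000 raw=[15.2000 38.0000 20.9000 20.8000]
After op 4 tick(3): ref=22.0000 raw=[17.6000 44.0000 24.2000 24.4000]
Drift of clock 1 after op 4: 44.0000 - 22.0000 = 22.0000

Answer: 22.0000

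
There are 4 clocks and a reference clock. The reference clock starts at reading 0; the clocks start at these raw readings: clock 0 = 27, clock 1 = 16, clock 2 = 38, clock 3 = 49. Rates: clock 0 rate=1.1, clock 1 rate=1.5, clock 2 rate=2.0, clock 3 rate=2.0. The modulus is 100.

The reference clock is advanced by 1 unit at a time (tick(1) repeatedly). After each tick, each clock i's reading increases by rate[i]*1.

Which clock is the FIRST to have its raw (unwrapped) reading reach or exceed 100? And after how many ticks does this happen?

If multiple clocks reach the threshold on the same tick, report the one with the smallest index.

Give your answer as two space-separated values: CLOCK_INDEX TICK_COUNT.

Answer: 3 26

Derivation:
clock 0: start=27, rate=1.1, needs 100-27 = 73; ticks = ceil(73/1.1) = ceil(66.3636) = 67; reading at tick 67 = 27 + 1.1*67 = 100.7000
clock 1: start=16, rate=1.5, needs 100-16 = 84; ticks = ceil(84/1.5) = ceil(56.0000) = 56; reading at tick 56 = 16 + 1.5*56 = 100.0000
clock 2: start=38, rate=2.0, needs 100-38 = 62; ticks = ceil(62/2.0) = ceil(31.0000) = 31; reading at tick 31 = 38 + 2.0*31 = 100.0000
clock 3: start=49, rate=2.0, needs 100-49 = 51; ticks = ceil(51/2.0) = ceil(25.5000) = 26; reading at tick 26 = 49 + 2.0*26 = 101.0000
Minimum tick count = 26; winners = [3]; smallest index = 3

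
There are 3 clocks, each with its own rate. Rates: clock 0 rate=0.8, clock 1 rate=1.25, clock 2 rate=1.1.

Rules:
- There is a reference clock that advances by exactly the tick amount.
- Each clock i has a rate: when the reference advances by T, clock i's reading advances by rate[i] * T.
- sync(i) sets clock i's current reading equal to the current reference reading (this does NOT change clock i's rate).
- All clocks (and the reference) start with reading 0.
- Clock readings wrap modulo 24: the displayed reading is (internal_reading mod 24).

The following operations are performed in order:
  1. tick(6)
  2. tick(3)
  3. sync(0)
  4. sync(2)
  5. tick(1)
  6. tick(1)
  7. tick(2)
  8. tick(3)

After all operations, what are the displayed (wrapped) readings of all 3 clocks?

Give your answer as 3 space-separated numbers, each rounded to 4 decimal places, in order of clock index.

After op 1 tick(6): ref=6.0000 raw=[4.8000 7.5000 6.6000]
After op 2 tick(3): ref=9.0000 raw=[7.2000 11.2500 9.9000]
After op 3 sync(0): ref=9.0000 raw=[9.0000 11.2500 9.9000]
After op 4 sync(2): ref=9.0000 raw=[9.0000 11.2500 9.0000]
After op 5 tick(1): ref=10.0000 raw=[9.8000 12.5000 10.1000]
After op 6 tick(1): ref=11.0000 raw=[10.6000 13.7500 11.2000]
After op 7 tick(2): ref=13.0000 raw=[12.2000 16.2500 13.4000]
After op 8 tick(3): ref=16.0000 raw=[14.6000 20.0000 16.7000]
Wrap final raw readings (mod 24): 14.6000 mod 24 = 14.6000; 20.0000 mod 24 = 20.0000; 16.7000 mod 24 = 16.7000

Answer: 14.6000 20.0000 16.7000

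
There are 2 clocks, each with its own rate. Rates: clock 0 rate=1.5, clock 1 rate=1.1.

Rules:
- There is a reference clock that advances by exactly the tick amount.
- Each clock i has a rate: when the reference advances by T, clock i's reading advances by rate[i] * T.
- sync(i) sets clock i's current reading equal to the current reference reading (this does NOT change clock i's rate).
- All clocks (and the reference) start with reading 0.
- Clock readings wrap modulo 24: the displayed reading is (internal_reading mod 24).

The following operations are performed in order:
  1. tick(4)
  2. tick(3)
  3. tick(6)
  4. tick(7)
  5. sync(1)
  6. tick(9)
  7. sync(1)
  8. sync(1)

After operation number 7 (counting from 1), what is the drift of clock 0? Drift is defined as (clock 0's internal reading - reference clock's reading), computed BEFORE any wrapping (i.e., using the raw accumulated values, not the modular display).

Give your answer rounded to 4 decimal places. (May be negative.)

Answer: 14.5000

Derivation:
After op 1 tick(4): ref=4.0000 raw=[6.0000 4.4000]
After op 2 tick(3): ref=7.0000 raw=[10.5000 7.7000]
After op 3 tick(6): ref=13.0000 raw=[19.5000 14.3000]
After op 4 tick(7): ref=20.0000 raw=[30.0000 22.0000]
After op 5 sync(1): ref=20.0000 raw=[30.0000 20.0000]
After op 6 tick(9): ref=29.0000 raw=[43.5000 29.9000]
After op 7 sync(1): ref=29.0000 raw=[43.5000 29.0000]
Drift of clock 0 after op 7: 43.5000 - 29.0000 = 14.5000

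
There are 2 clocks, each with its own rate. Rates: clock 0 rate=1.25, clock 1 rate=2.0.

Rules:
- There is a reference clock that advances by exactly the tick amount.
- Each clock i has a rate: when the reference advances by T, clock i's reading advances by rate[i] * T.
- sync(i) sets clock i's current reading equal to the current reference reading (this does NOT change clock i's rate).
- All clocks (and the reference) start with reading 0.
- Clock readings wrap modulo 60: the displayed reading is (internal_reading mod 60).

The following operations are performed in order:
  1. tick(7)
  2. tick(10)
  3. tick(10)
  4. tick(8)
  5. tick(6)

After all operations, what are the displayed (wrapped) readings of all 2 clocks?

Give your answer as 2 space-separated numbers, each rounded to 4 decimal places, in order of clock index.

After op 1 tick(7): ref=7.0000 raw=[8.7500 14.0000]
After op 2 tick(10): ref=17.0000 raw=[21.2500 34.0000]
After op 3 tick(10): ref=27.0000 raw=[33.7500 54.0000]
After op 4 tick(8): ref=35.0000 raw=[43.7500 70.0000]
After op 5 tick(6): ref=41.0000 raw=[51.2500 82.0000]
Wrap final raw readings (mod 60): 51.2500 mod 60 = 51.2500; 82.0000 mod 60 = 22.0000

Answer: 51.2500 22.0000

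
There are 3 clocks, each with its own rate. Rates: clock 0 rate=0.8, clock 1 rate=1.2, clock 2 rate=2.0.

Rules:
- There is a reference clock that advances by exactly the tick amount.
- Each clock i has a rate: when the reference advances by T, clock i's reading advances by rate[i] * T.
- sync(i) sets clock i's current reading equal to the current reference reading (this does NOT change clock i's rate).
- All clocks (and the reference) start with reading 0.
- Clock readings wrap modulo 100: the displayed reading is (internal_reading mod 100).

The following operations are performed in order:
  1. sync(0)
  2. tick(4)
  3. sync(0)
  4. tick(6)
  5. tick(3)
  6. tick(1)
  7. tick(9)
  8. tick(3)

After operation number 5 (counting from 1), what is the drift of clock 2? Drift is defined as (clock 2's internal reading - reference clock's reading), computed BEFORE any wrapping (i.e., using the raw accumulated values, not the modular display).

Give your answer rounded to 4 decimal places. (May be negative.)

Answer: 13.0000

Derivation:
After op 1 sync(0): ref=0.0000 raw=[0.0000 0.0000 0.0000]
After op 2 tick(4): ref=4.0000 raw=[3.2000 4.8000 8.0000]
After op 3 sync(0): ref=4.0000 raw=[4.0000 4.8000 8.0000]
After op 4 tick(6): ref=10.0000 raw=[8.8000 12.0000 20.0000]
After op 5 tick(3): ref=13.0000 raw=[11.2000 15.6000 26.0000]
Drift of clock 2 after op 5: 26.0000 - 13.0000 = 13.0000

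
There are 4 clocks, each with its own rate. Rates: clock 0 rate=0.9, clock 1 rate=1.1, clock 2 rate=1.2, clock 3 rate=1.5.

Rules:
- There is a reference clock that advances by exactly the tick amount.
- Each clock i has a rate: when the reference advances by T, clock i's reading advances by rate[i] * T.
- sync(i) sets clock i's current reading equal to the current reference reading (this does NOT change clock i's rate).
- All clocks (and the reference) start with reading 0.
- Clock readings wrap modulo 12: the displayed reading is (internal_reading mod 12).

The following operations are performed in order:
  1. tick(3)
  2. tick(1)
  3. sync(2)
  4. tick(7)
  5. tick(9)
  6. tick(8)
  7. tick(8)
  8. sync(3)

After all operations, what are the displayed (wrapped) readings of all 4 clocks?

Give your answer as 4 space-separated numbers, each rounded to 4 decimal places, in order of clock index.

After op 1 tick(3): ref=3.0000 raw=[2.7000 3.3000 3.6000 4.5000]
After op 2 tick(1): ref=4.0000 raw=[3.6000 4.4000 4.8000 6.0000]
After op 3 sync(2): ref=4.0000 raw=[3.6000 4.4000 4.0000 6.0000]
After op 4 tick(7): ref=11.0000 raw=[9.9000 12.1000 12.4000 16.5000]
After op 5 tick(9): ref=20.0000 raw=[18.0000 22.0000 23.2000 30.0000]
After op 6 tick(8): ref=28.0000 raw=[25.2000 30.8000 32.8000 42.0000]
After op 7 tick(8): ref=36.0000 raw=[32.4000 39.6000 42.4000 54.0000]
After op 8 sync(3): ref=36.0000 raw=[32.4000 39.6000 42.4000 36.0000]
Wrap final raw readings (mod 12): 32.4000 mod 12 = 8.4000; 39.6000 mod 12 = 3.6000; 42.4000 mod 12 = 6.4000; 36.0000 mod 12 = 0.0000

Answer: 8.4000 3.6000 6.4000 0.0000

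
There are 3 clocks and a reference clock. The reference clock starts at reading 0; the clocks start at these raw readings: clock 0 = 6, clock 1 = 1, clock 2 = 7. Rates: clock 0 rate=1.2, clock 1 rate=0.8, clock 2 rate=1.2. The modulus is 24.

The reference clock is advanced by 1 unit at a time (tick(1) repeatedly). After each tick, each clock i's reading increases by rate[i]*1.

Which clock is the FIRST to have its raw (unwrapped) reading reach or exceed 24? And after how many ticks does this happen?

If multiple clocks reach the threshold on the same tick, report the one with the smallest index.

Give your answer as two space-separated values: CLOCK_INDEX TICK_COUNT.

Answer: 0 15

Derivation:
clock 0: start=6, rate=1.2, needs 24-6 = 18; ticks = ceil(18/1.2) = ceil(15.0000) = 15; reading at tick 15 = 6 + 1.2*15 = 24.0000
clock 1: start=1, rate=0.8, needs 24-1 = 23; ticks = ceil(23/0.8) = ceil(28.7500) = 29; reading at tick 29 = 1 + 0.8*29 = 24.2000
clock 2: start=7, rate=1.2, needs 24-7 = 17; ticks = ceil(17/1.2) = ceil(14.1667) = 15; reading at tick 15 = 7 + 1.2*15 = 25.0000
Minimum tick count = 15; winners = [0, 2]; smallest index = 0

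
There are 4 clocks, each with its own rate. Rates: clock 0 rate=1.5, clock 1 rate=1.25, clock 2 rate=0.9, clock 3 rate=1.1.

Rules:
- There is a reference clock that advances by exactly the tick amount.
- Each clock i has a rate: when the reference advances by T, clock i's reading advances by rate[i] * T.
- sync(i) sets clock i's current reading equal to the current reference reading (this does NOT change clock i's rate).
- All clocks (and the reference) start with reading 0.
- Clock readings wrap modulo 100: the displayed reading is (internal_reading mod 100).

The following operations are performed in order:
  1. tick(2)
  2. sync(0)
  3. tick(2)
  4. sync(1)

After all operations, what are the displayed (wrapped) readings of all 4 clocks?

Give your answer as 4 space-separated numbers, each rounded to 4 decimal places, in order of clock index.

Answer: 5.0000 4.0000 3.6000 4.4000

Derivation:
After op 1 tick(2): ref=2.0000 raw=[3.0000 2.5000 1.8000 2.2000]
After op 2 sync(0): ref=2.0000 raw=[2.0000 2.5000 1.8000 2.2000]
After op 3 tick(2): ref=4.0000 raw=[5.0000 5.0000 3.6000 4.4000]
After op 4 sync(1): ref=4.0000 raw=[5.0000 4.0000 3.6000 4.4000]
Wrap final raw readings (mod 100): 5.0000 mod 100 = 5.0000; 4.0000 mod 100 = 4.0000; 3.6000 mod 100 = 3.6000; 4.4000 mod 100 = 4.4000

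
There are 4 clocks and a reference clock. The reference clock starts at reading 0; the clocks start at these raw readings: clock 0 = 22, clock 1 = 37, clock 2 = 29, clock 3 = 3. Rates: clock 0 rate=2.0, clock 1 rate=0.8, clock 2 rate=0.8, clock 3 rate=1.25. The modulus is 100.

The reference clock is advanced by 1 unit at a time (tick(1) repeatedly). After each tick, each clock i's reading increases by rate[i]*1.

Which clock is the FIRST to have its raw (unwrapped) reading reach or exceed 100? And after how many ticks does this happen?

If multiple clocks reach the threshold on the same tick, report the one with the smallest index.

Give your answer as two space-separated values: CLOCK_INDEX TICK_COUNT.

clock 0: start=22, rate=2.0, needs 100-22 = 78; ticks = ceil(78/2.0) = ceil(39.0000) = 39; reading at tick 39 = 22 + 2.0*39 = 100.0000
clock 1: start=37, rate=0.8, needs 100-37 = 63; ticks = ceil(63/0.8) = ceil(78.7500) = 79; reading at tick 79 = 37 + 0.8*79 = 100.2000
clock 2: start=29, rate=0.8, needs 100-29 = 71; ticks = ceil(71/0.8) = ceil(88.7500) = 89; reading at tick 89 = 29 + 0.8*89 = 100.2000
clock 3: start=3, rate=1.25, needs 100-3 = 97; ticks = ceil(97/1.25) = ceil(77.6000) = 78; reading at tick 78 = 3 + 1.25*78 = 100.5000
Minimum tick count = 39; winners = [0]; smallest index = 0

Answer: 0 39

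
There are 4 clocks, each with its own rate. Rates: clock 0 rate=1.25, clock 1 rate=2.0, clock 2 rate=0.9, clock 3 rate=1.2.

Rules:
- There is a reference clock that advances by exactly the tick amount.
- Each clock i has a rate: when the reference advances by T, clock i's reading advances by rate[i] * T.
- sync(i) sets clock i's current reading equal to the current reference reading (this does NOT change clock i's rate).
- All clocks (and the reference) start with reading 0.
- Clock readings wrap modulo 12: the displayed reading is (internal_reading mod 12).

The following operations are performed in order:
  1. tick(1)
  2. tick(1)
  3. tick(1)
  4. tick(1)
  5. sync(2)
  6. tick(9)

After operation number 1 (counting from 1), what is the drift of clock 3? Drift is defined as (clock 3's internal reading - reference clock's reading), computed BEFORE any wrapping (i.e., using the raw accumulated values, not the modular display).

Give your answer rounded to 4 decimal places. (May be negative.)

After op 1 tick(1): ref=1.0000 raw=[1.2500 2.0000 0.9000 1.2000]
Drift of clock 3 after op 1: 1.2000 - 1.0000 = 0.2000

Answer: 0.2000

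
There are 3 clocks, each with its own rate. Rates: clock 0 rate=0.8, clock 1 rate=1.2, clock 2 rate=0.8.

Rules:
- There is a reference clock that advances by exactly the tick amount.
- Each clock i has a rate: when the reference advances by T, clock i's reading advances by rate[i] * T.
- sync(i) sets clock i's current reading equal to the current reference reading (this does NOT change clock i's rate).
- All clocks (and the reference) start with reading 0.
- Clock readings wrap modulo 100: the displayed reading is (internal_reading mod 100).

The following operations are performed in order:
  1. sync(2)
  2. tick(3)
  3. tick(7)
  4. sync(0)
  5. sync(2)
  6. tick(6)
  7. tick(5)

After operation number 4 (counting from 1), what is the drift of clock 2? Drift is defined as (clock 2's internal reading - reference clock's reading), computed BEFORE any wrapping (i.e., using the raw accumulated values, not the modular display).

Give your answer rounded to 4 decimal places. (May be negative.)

After op 1 sync(2): ref=0.0000 raw=[0.0000 0.0000 0.0000]
After op 2 tick(3): ref=3.0000 raw=[2.4000 3.6000 2.4000]
After op 3 tick(7): ref=10.0000 raw=[8.0000 12.0000 8.0000]
After op 4 sync(0): ref=10.0000 raw=[10.0000 12.0000 8.0000]
Drift of clock 2 after op 4: 8.0000 - 10.0000 = -2.0000

Answer: -2.0000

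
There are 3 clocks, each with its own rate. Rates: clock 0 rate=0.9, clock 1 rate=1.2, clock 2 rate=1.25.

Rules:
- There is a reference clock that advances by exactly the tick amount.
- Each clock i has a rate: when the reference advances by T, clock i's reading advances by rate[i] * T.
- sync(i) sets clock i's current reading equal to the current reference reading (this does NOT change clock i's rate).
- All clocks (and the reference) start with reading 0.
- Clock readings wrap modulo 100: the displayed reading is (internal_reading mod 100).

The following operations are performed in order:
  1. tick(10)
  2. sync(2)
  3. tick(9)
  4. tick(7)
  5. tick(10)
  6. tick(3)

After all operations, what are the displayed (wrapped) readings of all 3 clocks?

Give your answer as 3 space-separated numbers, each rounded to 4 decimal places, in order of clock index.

Answer: 35.1000 46.8000 46.2500

Derivation:
After op 1 tick(10): ref=10.0000 raw=[9.0000 12.0000 12.5000]
After op 2 sync(2): ref=10.0000 raw=[9.0000 12.0000 10.0000]
After op 3 tick(9): ref=19.0000 raw=[17.1000 22.8000 21.2500]
After op 4 tick(7): ref=26.0000 raw=[23.4000 31.2000 30.0000]
After op 5 tick(10): ref=36.0000 raw=[32.4000 43.2000 42.5000]
After op 6 tick(3): ref=39.0000 raw=[35.1000 46.8000 46.2500]
Wrap final raw readings (mod 100): 35.1000 mod 100 = 35.1000; 46.8000 mod 100 = 46.8000; 46.2500 mod 100 = 46.2500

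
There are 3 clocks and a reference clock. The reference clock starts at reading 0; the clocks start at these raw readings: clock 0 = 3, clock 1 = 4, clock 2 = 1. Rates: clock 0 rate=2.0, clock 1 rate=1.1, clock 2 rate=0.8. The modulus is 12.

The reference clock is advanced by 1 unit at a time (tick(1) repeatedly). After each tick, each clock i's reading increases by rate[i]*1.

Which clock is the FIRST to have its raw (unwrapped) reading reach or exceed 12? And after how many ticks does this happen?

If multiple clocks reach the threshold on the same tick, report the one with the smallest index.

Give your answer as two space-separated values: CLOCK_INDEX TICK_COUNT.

clock 0: start=3, rate=2.0, needs 12-3 = 9; ticks = ceil(9/2.0) = ceil(4.5000) = 5; reading at tick 5 = 3 + 2.0*5 = 13.0000
clock 1: start=4, rate=1.1, needs 12-4 = 8; ticks = ceil(8/1.1) = ceil(7.2727) = 8; reading at tick 8 = 4 + 1.1*8 = 12.8000
clock 2: start=1, rate=0.8, needs 12-1 = 11; ticks = ceil(11/0.8) = ceil(13.7500) = 14; reading at tick 14 = 1 + 0.8*14 = 12.2000
Minimum tick count = 5; winners = [0]; smallest index = 0

Answer: 0 5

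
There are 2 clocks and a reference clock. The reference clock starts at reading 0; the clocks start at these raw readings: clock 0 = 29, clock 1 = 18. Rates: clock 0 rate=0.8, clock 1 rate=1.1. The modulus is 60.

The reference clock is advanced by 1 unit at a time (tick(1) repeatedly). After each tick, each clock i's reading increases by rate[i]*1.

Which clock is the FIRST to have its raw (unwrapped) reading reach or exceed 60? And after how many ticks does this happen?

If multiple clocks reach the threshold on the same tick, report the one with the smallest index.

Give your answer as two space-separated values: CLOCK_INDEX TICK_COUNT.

Answer: 0 39

Derivation:
clock 0: start=29, rate=0.8, needs 60-29 = 31; ticks = ceil(31/0.8) = ceil(38.7500) = 39; reading at tick 39 = 29 + 0.8*39 = 60.2000
clock 1: start=18, rate=1.1, needs 60-18 = 42; ticks = ceil(42/1.1) = ceil(38.1818) = 39; reading at tick 39 = 18 + 1.1*39 = 60.9000
Minimum tick count = 39; winners = [0, 1]; smallest index = 0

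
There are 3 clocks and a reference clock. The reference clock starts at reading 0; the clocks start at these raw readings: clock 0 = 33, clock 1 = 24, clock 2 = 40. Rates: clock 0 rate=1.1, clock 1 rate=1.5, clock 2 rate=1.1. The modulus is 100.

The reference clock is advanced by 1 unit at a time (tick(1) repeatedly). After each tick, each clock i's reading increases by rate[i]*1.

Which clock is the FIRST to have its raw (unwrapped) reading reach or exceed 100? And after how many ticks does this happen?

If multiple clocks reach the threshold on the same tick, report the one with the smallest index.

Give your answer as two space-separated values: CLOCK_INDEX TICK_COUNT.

clock 0: start=33, rate=1.1, needs 100-33 = 67; ticks = ceil(67/1.1) = ceil(60.9091) = 61; reading at tick 61 = 33 + 1.1*61 = 100.1000
clock 1: start=24, rate=1.5, needs 100-24 = 76; ticks = ceil(76/1.5) = ceil(50.6667) = 51; reading at tick 51 = 24 + 1.5*51 = 100.5000
clock 2: start=40, rate=1.1, needs 100-40 = 60; ticks = ceil(60/1.1) = ceil(54.5455) = 55; reading at tick 55 = 40 + 1.1*55 = 100.5000
Minimum tick count = 51; winners = [1]; smallest index = 1

Answer: 1 51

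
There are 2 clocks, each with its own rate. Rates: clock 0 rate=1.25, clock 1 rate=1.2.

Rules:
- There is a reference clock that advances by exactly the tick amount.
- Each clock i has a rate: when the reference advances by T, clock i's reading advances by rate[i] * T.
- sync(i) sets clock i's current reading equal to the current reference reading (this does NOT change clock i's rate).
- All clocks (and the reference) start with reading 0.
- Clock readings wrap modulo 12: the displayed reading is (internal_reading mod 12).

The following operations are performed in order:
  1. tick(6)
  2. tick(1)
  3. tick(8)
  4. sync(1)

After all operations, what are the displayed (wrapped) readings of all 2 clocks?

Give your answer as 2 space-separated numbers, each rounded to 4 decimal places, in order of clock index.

Answer: 6.7500 3.0000

Derivation:
After op 1 tick(6): ref=6.0000 raw=[7.5000 7.2000]
After op 2 tick(1): ref=7.0000 raw=[8.7500 8.4000]
After op 3 tick(8): ref=15.0000 raw=[18.7500 18.0000]
After op 4 sync(1): ref=15.0000 raw=[18.7500 15.0000]
Wrap final raw readings (mod 12): 18.7500 mod 12 = 6.7500; 15.0000 mod 12 = 3.0000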